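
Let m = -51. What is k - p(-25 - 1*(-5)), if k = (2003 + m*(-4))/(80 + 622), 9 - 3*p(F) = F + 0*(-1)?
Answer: -4579/702 ≈ -6.5228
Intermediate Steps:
p(F) = 3 - F/3 (p(F) = 3 - (F + 0*(-1))/3 = 3 - (F + 0)/3 = 3 - F/3)
k = 2207/702 (k = (2003 - 51*(-4))/(80 + 622) = (2003 + 204)/702 = 2207*(1/702) = 2207/702 ≈ 3.1439)
k - p(-25 - 1*(-5)) = 2207/702 - (3 - (-25 - 1*(-5))/3) = 2207/702 - (3 - (-25 + 5)/3) = 2207/702 - (3 - ⅓*(-20)) = 2207/702 - (3 + 20/3) = 2207/702 - 1*29/3 = 2207/702 - 29/3 = -4579/702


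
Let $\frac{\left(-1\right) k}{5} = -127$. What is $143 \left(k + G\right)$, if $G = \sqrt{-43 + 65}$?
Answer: $90805 + 143 \sqrt{22} \approx 91476.0$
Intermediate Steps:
$k = 635$ ($k = \left(-5\right) \left(-127\right) = 635$)
$G = \sqrt{22} \approx 4.6904$
$143 \left(k + G\right) = 143 \left(635 + \sqrt{22}\right) = 90805 + 143 \sqrt{22}$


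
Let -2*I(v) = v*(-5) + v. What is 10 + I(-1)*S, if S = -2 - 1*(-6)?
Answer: 2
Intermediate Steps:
I(v) = 2*v (I(v) = -(v*(-5) + v)/2 = -(-5*v + v)/2 = -(-2)*v = 2*v)
S = 4 (S = -2 + 6 = 4)
10 + I(-1)*S = 10 + (2*(-1))*4 = 10 - 2*4 = 10 - 8 = 2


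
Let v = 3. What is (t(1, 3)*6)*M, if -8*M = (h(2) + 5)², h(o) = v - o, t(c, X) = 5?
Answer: -135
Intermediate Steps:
h(o) = 3 - o
M = -9/2 (M = -((3 - 1*2) + 5)²/8 = -((3 - 2) + 5)²/8 = -(1 + 5)²/8 = -⅛*6² = -⅛*36 = -9/2 ≈ -4.5000)
(t(1, 3)*6)*M = (5*6)*(-9/2) = 30*(-9/2) = -135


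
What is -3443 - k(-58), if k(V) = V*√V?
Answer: -3443 + 58*I*√58 ≈ -3443.0 + 441.71*I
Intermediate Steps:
k(V) = V^(3/2)
-3443 - k(-58) = -3443 - (-58)^(3/2) = -3443 - (-58)*I*√58 = -3443 + 58*I*√58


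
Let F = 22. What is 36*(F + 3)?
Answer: 900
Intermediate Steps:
36*(F + 3) = 36*(22 + 3) = 36*25 = 900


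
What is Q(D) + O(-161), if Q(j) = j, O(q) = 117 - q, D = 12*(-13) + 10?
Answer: 132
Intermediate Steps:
D = -146 (D = -156 + 10 = -146)
Q(D) + O(-161) = -146 + (117 - 1*(-161)) = -146 + (117 + 161) = -146 + 278 = 132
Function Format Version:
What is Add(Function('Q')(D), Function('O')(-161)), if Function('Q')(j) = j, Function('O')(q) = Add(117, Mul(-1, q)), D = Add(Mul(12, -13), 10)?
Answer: 132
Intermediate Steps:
D = -146 (D = Add(-156, 10) = -146)
Add(Function('Q')(D), Function('O')(-161)) = Add(-146, Add(117, Mul(-1, -161))) = Add(-146, Add(117, 161)) = Add(-146, 278) = 132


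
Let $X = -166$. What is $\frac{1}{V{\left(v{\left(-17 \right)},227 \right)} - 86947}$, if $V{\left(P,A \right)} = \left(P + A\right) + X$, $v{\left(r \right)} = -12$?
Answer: $- \frac{1}{86898} \approx -1.1508 \cdot 10^{-5}$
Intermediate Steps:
$V{\left(P,A \right)} = -166 + A + P$ ($V{\left(P,A \right)} = \left(P + A\right) - 166 = \left(A + P\right) - 166 = -166 + A + P$)
$\frac{1}{V{\left(v{\left(-17 \right)},227 \right)} - 86947} = \frac{1}{\left(-166 + 227 - 12\right) - 86947} = \frac{1}{49 - 86947} = \frac{1}{-86898} = - \frac{1}{86898}$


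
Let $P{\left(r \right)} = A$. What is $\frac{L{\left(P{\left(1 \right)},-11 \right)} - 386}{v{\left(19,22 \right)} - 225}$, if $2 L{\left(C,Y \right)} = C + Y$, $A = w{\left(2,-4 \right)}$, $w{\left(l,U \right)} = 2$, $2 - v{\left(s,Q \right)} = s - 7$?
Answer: $\frac{781}{470} \approx 1.6617$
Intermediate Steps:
$v{\left(s,Q \right)} = 9 - s$ ($v{\left(s,Q \right)} = 2 - \left(s - 7\right) = 2 - \left(-7 + s\right) = 9 - s$)
$A = 2$
$P{\left(r \right)} = 2$
$L{\left(C,Y \right)} = \frac{C}{2} + \frac{Y}{2}$ ($L{\left(C,Y \right)} = \frac{C + Y}{2} = \frac{C}{2} + \frac{Y}{2}$)
$\frac{L{\left(P{\left(1 \right)},-11 \right)} - 386}{v{\left(19,22 \right)} - 225} = \frac{\left(\frac{1}{2} \cdot 2 + \frac{1}{2} \left(-11\right)\right) - 386}{\left(9 - 19\right) - 225} = \frac{\left(1 - \frac{11}{2}\right) - 386}{\left(9 - 19\right) - 225} = \frac{- \frac{9}{2} - 386}{-10 - 225} = - \frac{781}{2 \left(-235\right)} = \left(- \frac{781}{2}\right) \left(- \frac{1}{235}\right) = \frac{781}{470}$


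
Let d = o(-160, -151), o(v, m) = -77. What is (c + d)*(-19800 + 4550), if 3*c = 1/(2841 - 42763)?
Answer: 70317620375/59883 ≈ 1.1743e+6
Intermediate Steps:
c = -1/119766 (c = 1/(3*(2841 - 42763)) = (1/3)/(-39922) = (1/3)*(-1/39922) = -1/119766 ≈ -8.3496e-6)
d = -77
(c + d)*(-19800 + 4550) = (-1/119766 - 77)*(-19800 + 4550) = -9221983/119766*(-15250) = 70317620375/59883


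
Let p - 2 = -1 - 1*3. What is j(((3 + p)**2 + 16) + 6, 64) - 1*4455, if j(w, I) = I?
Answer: -4391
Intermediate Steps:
p = -2 (p = 2 + (-1 - 1*3) = 2 + (-1 - 3) = 2 - 4 = -2)
j(((3 + p)**2 + 16) + 6, 64) - 1*4455 = 64 - 1*4455 = 64 - 4455 = -4391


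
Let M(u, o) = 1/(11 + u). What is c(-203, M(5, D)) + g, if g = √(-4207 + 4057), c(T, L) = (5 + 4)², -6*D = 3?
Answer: 81 + 5*I*√6 ≈ 81.0 + 12.247*I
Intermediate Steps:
D = -½ (D = -⅙*3 = -½ ≈ -0.50000)
c(T, L) = 81 (c(T, L) = 9² = 81)
g = 5*I*√6 (g = √(-150) = 5*I*√6 ≈ 12.247*I)
c(-203, M(5, D)) + g = 81 + 5*I*√6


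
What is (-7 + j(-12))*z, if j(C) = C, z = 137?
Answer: -2603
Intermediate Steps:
(-7 + j(-12))*z = (-7 - 12)*137 = -19*137 = -2603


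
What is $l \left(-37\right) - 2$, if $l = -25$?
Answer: $923$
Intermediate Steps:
$l \left(-37\right) - 2 = \left(-25\right) \left(-37\right) - 2 = 925 - 2 = 923$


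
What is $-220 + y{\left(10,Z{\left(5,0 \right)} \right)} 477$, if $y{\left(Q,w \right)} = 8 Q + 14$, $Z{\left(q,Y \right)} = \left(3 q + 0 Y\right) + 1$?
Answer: $44618$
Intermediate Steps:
$Z{\left(q,Y \right)} = 1 + 3 q$ ($Z{\left(q,Y \right)} = \left(3 q + 0\right) + 1 = 3 q + 1 = 1 + 3 q$)
$y{\left(Q,w \right)} = 14 + 8 Q$
$-220 + y{\left(10,Z{\left(5,0 \right)} \right)} 477 = -220 + \left(14 + 8 \cdot 10\right) 477 = -220 + \left(14 + 80\right) 477 = -220 + 94 \cdot 477 = -220 + 44838 = 44618$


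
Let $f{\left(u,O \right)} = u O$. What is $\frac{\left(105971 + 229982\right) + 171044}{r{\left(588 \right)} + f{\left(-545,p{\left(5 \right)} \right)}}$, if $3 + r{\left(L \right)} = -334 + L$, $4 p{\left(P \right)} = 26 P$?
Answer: $- \frac{337998}{11641} \approx -29.035$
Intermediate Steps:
$p{\left(P \right)} = \frac{13 P}{2}$ ($p{\left(P \right)} = \frac{26 P}{4} = \frac{13 P}{2}$)
$r{\left(L \right)} = -337 + L$ ($r{\left(L \right)} = -3 + \left(-334 + L\right) = -337 + L$)
$f{\left(u,O \right)} = O u$
$\frac{\left(105971 + 229982\right) + 171044}{r{\left(588 \right)} + f{\left(-545,p{\left(5 \right)} \right)}} = \frac{\left(105971 + 229982\right) + 171044}{\left(-337 + 588\right) + \frac{13}{2} \cdot 5 \left(-545\right)} = \frac{335953 + 171044}{251 + \frac{65}{2} \left(-545\right)} = \frac{506997}{251 - \frac{35425}{2}} = \frac{506997}{- \frac{34923}{2}} = 506997 \left(- \frac{2}{34923}\right) = - \frac{337998}{11641}$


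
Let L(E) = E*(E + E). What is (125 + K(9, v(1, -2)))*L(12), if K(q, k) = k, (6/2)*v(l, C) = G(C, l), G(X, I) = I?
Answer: 36096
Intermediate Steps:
v(l, C) = l/3
L(E) = 2*E² (L(E) = E*(2*E) = 2*E²)
(125 + K(9, v(1, -2)))*L(12) = (125 + (⅓)*1)*(2*12²) = (125 + ⅓)*(2*144) = (376/3)*288 = 36096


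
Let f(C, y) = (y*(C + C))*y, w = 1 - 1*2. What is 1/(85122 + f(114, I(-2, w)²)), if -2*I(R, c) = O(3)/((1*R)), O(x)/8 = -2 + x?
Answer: 1/88770 ≈ 1.1265e-5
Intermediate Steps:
w = -1 (w = 1 - 2 = -1)
O(x) = -16 + 8*x (O(x) = 8*(-2 + x) = -16 + 8*x)
I(R, c) = -4/R (I(R, c) = -(-16 + 8*3)/(2*(1*R)) = -(-16 + 24)/(2*R) = -4/R)
f(C, y) = 2*C*y² (f(C, y) = (y*(2*C))*y = (2*C*y)*y = 2*C*y²)
1/(85122 + f(114, I(-2, w)²)) = 1/(85122 + 2*114*((-4/(-2))²)²) = 1/(85122 + 2*114*((-4*(-½))²)²) = 1/(85122 + 2*114*(2²)²) = 1/(85122 + 2*114*4²) = 1/(85122 + 2*114*16) = 1/(85122 + 3648) = 1/88770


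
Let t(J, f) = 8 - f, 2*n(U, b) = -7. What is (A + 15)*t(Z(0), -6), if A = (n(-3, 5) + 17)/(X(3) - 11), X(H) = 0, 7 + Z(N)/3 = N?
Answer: 2121/11 ≈ 192.82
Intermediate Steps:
Z(N) = -21 + 3*N
n(U, b) = -7/2 (n(U, b) = (½)*(-7) = -7/2)
A = -27/22 (A = (-7/2 + 17)/(0 - 11) = (27/2)/(-11) = (27/2)*(-1/11) = -27/22 ≈ -1.2273)
(A + 15)*t(Z(0), -6) = (-27/22 + 15)*(8 - 1*(-6)) = 303*(8 + 6)/22 = (303/22)*14 = 2121/11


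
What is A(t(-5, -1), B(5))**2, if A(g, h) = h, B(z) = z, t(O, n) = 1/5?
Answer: 25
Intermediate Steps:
t(O, n) = 1/5
A(t(-5, -1), B(5))**2 = 5**2 = 25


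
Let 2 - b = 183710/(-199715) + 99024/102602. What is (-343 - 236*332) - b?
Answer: -161259176740097/2049115843 ≈ -78697.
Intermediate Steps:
b = 4005475212/2049115843 (b = 2 - (183710/(-199715) + 99024/102602) = 2 - (183710*(-1/199715) + 99024*(1/102602)) = 2 - (-36742/39943 + 49512/51301) = 2 - 1*92756474/2049115843 = 2 - 92756474/2049115843 = 4005475212/2049115843 ≈ 1.9547)
(-343 - 236*332) - b = (-343 - 236*332) - 1*4005475212/2049115843 = (-343 - 78352) - 4005475212/2049115843 = -78695 - 4005475212/2049115843 = -161259176740097/2049115843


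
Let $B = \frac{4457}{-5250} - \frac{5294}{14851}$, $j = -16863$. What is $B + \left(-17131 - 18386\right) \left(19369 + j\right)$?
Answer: $- \frac{6939566619319907}{77967750} \approx -8.9006 \cdot 10^{7}$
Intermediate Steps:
$B = - \frac{93984407}{77967750}$ ($B = 4457 \left(- \frac{1}{5250}\right) - \frac{5294}{14851} = - \frac{4457}{5250} - \frac{5294}{14851} = - \frac{93984407}{77967750} \approx -1.2054$)
$B + \left(-17131 - 18386\right) \left(19369 + j\right) = - \frac{93984407}{77967750} + \left(-17131 - 18386\right) \left(19369 - 16863\right) = - \frac{93984407}{77967750} - 89005602 = - \frac{6939566619319907}{77967750}$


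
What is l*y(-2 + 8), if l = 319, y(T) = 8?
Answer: 2552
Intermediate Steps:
l*y(-2 + 8) = 319*8 = 2552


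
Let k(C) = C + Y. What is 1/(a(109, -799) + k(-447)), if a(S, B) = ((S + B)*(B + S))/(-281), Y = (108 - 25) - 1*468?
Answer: -281/709892 ≈ -0.00039583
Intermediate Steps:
Y = -385 (Y = 83 - 468 = -385)
a(S, B) = -(B + S)²/281 (a(S, B) = ((B + S)*(B + S))*(-1/281) = (B + S)²*(-1/281) = -(B + S)²/281)
k(C) = -385 + C (k(C) = C - 385 = -385 + C)
1/(a(109, -799) + k(-447)) = 1/(-(-799 + 109)²/281 + (-385 - 447)) = 1/(-1/281*(-690)² - 832) = 1/(-1/281*476100 - 832) = 1/(-476100/281 - 832) = 1/(-709892/281) = -281/709892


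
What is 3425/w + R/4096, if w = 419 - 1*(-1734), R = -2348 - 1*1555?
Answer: 5625641/8818688 ≈ 0.63792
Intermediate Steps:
R = -3903 (R = -2348 - 1555 = -3903)
w = 2153 (w = 419 + 1734 = 2153)
3425/w + R/4096 = 3425/2153 - 3903/4096 = 5625641/8818688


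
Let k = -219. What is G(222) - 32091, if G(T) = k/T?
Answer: -2374807/74 ≈ -32092.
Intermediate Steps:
G(T) = -219/T
G(222) - 32091 = -219/222 - 32091 = -219*1/222 - 32091 = -73/74 - 32091 = -2374807/74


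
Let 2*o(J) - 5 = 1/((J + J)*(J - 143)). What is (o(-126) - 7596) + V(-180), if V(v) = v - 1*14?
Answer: -1055798099/135576 ≈ -7787.5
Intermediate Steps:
V(v) = -14 + v (V(v) = v - 14 = -14 + v)
o(J) = 5/2 + 1/(4*J*(-143 + J)) (o(J) = 5/2 + 1/(2*(((J + J)*(J - 143)))) = 5/2 + 1/(2*(((2*J)*(-143 + J)))) = 5/2 + 1/(2*((2*J*(-143 + J)))) = 5/2 + (1/(2*J*(-143 + J)))/2 = 5/2 + 1/(4*J*(-143 + J)))
(o(-126) - 7596) + V(-180) = ((¼)*(1 - 1430*(-126) + 10*(-126)²)/(-126*(-143 - 126)) - 7596) + (-14 - 180) = ((¼)*(-1/126)*(1 + 180180 + 10*15876)/(-269) - 7596) - 194 = ((¼)*(-1/126)*(-1/269)*(1 + 180180 + 158760) - 7596) - 194 = ((¼)*(-1/126)*(-1/269)*338941 - 7596) - 194 = (338941/135576 - 7596) - 194 = -1029496355/135576 - 194 = -1055798099/135576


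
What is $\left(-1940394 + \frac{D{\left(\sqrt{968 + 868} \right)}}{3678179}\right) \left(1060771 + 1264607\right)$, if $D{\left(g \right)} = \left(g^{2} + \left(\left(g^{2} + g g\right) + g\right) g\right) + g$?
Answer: $- \frac{16596493596856996812}{3678179} + \frac{51246680364 \sqrt{51}}{3678179} \approx -4.5121 \cdot 10^{12}$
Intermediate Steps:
$D{\left(g \right)} = g + g^{2} + g \left(g + 2 g^{2}\right)$ ($D{\left(g \right)} = \left(g^{2} + \left(\left(g^{2} + g^{2}\right) + g\right) g\right) + g = \left(g^{2} + \left(2 g^{2} + g\right) g\right) + g = \left(g^{2} + \left(g + 2 g^{2}\right) g\right) + g = \left(g^{2} + g \left(g + 2 g^{2}\right)\right) + g = g + g^{2} + g \left(g + 2 g^{2}\right)$)
$\left(-1940394 + \frac{D{\left(\sqrt{968 + 868} \right)}}{3678179}\right) \left(1060771 + 1264607\right) = \left(-1940394 + \frac{\sqrt{968 + 868} \left(1 + 2 \sqrt{968 + 868} + 2 \left(\sqrt{968 + 868}\right)^{2}\right)}{3678179}\right) \left(1060771 + 1264607\right) = \left(-1940394 + \sqrt{1836} \left(1 + 2 \sqrt{1836} + 2 \left(\sqrt{1836}\right)^{2}\right) \frac{1}{3678179}\right) 2325378 = \left(-1940394 + 6 \sqrt{51} \left(1 + 2 \cdot 6 \sqrt{51} + 2 \left(6 \sqrt{51}\right)^{2}\right) \frac{1}{3678179}\right) 2325378 = \left(-1940394 + 6 \sqrt{51} \left(1 + 12 \sqrt{51} + 2 \cdot 1836\right) \frac{1}{3678179}\right) 2325378 = \left(-1940394 + 6 \sqrt{51} \left(1 + 12 \sqrt{51} + 3672\right) \frac{1}{3678179}\right) 2325378 = \left(-1940394 + 6 \sqrt{51} \left(3673 + 12 \sqrt{51}\right) \frac{1}{3678179}\right) 2325378 = \left(-1940394 + \frac{6 \sqrt{51} \left(3673 + 12 \sqrt{51}\right)}{3678179}\right) 2325378 = -4512149518932 + \frac{13952268 \sqrt{51} \left(3673 + 12 \sqrt{51}\right)}{3678179}$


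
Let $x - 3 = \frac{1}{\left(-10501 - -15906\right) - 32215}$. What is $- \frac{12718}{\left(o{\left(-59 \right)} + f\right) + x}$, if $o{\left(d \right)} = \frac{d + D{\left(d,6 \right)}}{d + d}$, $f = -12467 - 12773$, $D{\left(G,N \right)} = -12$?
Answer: $\frac{10058602610}{19959341267} \approx 0.50395$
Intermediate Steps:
$x = \frac{80429}{26810}$ ($x = 3 + \frac{1}{\left(-10501 - -15906\right) - 32215} = 3 + \frac{1}{\left(-10501 + 15906\right) - 32215} = 3 + \frac{1}{5405 - 32215} = 3 + \frac{1}{-26810} = 3 - \frac{1}{26810} = \frac{80429}{26810} \approx 3.0$)
$f = -25240$ ($f = -12467 - 12773 = -25240$)
$o{\left(d \right)} = \frac{-12 + d}{2 d}$ ($o{\left(d \right)} = \frac{d - 12}{d + d} = \frac{-12 + d}{2 d}$)
$- \frac{12718}{\left(o{\left(-59 \right)} + f\right) + x} = - \frac{12718}{\left(\frac{-12 - 59}{2 \left(-59\right)} - 25240\right) + \frac{80429}{26810}} = - \frac{12718}{\left(\frac{1}{2} \left(- \frac{1}{59}\right) \left(-71\right) - 25240\right) + \frac{80429}{26810}} = - \frac{12718}{\left(\frac{71}{118} - 25240\right) + \frac{80429}{26810}} = - \frac{12718}{- \frac{2978249}{118} + \frac{80429}{26810}} = - \frac{12718}{- \frac{19959341267}{790895}} = \left(-12718\right) \left(- \frac{790895}{19959341267}\right) = \frac{10058602610}{19959341267}$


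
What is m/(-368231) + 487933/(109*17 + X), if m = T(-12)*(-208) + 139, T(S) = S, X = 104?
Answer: 179666899828/720628067 ≈ 249.32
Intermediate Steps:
m = 2635 (m = -12*(-208) + 139 = 2496 + 139 = 2635)
m/(-368231) + 487933/(109*17 + X) = 2635/(-368231) + 487933/(109*17 + 104) = 2635*(-1/368231) + 487933/(1853 + 104) = -2635/368231 + 487933/1957 = 179666899828/720628067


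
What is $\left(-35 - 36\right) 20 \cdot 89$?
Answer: $-126380$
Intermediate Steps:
$\left(-35 - 36\right) 20 \cdot 89 = \left(-71\right) 20 \cdot 89 = \left(-1420\right) 89 = -126380$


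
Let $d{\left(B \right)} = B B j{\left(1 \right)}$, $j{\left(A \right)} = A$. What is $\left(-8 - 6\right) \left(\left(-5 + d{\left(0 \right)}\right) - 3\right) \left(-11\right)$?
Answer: $-1232$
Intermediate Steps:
$d{\left(B \right)} = B^{2}$ ($d{\left(B \right)} = B B 1 = B^{2} \cdot 1 = B^{2}$)
$\left(-8 - 6\right) \left(\left(-5 + d{\left(0 \right)}\right) - 3\right) \left(-11\right) = \left(-8 - 6\right) \left(\left(-5 + 0^{2}\right) - 3\right) \left(-11\right) = \left(-8 - 6\right) \left(\left(-5 + 0\right) - 3\right) \left(-11\right) = - 14 \left(-5 - 3\right) \left(-11\right) = \left(-14\right) \left(-8\right) \left(-11\right) = 112 \left(-11\right) = -1232$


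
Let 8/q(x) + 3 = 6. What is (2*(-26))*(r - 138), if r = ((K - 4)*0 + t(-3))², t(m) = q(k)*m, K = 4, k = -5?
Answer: 3848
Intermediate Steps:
q(x) = 8/3 (q(x) = 8/(-3 + 6) = 8/3)
t(m) = 8*m/3
r = 64 (r = ((4 - 4)*0 + (8/3)*(-3))² = (0*0 - 8)² = (0 - 8)² = (-8)² = 64)
(2*(-26))*(r - 138) = (2*(-26))*(64 - 138) = -52*(-74) = 3848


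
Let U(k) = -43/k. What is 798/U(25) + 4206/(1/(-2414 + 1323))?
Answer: -197336028/43 ≈ -4.5892e+6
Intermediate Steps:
798/U(25) + 4206/(1/(-2414 + 1323)) = 798/((-43/25)) + 4206/(1/(-2414 + 1323)) = 798/((-43*1/25)) + 4206/(1/(-1091)) = 798/(-43/25) + 4206/(-1/1091) = 798*(-25/43) + 4206*(-1091) = -19950/43 - 4588746 = -197336028/43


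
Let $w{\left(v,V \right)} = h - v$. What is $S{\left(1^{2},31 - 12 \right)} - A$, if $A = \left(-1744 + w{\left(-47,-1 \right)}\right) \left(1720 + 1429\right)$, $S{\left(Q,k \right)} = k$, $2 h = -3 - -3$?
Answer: $5343872$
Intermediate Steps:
$h = 0$ ($h = \frac{-3 - -3}{2} = \frac{-3 + 3}{2} = \frac{1}{2} \cdot 0 = 0$)
$w{\left(v,V \right)} = - v$ ($w{\left(v,V \right)} = 0 - v = - v$)
$A = -5343853$ ($A = \left(-1744 - -47\right) \left(1720 + 1429\right) = \left(-1744 + 47\right) 3149 = \left(-1697\right) 3149 = -5343853$)
$S{\left(1^{2},31 - 12 \right)} - A = \left(31 - 12\right) - -5343853 = \left(31 - 12\right) + 5343853 = 19 + 5343853 = 5343872$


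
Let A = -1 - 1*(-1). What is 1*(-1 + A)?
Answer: -1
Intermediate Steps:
A = 0 (A = -1 + 1 = 0)
1*(-1 + A) = 1*(-1 + 0) = 1*(-1) = -1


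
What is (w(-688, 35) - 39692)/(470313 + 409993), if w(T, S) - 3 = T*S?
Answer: -63769/880306 ≈ -0.072440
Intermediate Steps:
w(T, S) = 3 + S*T (w(T, S) = 3 + T*S = 3 + S*T)
(w(-688, 35) - 39692)/(470313 + 409993) = ((3 + 35*(-688)) - 39692)/(470313 + 409993) = ((3 - 24080) - 39692)/880306 = (-24077 - 39692)*(1/880306) = -63769*1/880306 = -63769/880306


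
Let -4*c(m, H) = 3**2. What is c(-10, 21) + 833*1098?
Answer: 3658527/4 ≈ 9.1463e+5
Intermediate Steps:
c(m, H) = -9/4 (c(m, H) = -1/4*3**2 = -1/4*9 = -9/4)
c(-10, 21) + 833*1098 = -9/4 + 833*1098 = -9/4 + 914634 = 3658527/4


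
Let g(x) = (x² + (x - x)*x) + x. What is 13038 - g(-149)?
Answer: -9014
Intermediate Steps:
g(x) = x + x² (g(x) = (x² + 0*x) + x = (x² + 0) + x = x² + x = x + x²)
13038 - g(-149) = 13038 - (-149)*(1 - 149) = 13038 - (-149)*(-148) = 13038 - 1*22052 = 13038 - 22052 = -9014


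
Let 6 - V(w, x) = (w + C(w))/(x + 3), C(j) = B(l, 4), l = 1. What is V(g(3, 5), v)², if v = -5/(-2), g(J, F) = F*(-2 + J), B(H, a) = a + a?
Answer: 1600/121 ≈ 13.223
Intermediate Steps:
B(H, a) = 2*a
C(j) = 8 (C(j) = 2*4 = 8)
v = 5/2 (v = -5*(-½) = 5/2 ≈ 2.5000)
V(w, x) = 6 - (8 + w)/(3 + x) (V(w, x) = 6 - (w + 8)/(x + 3) = 6 - (8 + w)/(3 + x))
V(g(3, 5), v)² = ((10 - 5*(-2 + 3) + 6*(5/2))/(3 + 5/2))² = ((10 - 5 + 15)/(11/2))² = (2*(10 - 1*5 + 15)/11)² = (2*(10 - 5 + 15)/11)² = ((2/11)*20)² = (40/11)² = 1600/121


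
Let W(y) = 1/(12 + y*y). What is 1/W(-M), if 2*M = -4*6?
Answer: 156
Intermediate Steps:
M = -12 (M = (-4*6)/2 = (½)*(-24) = -12)
W(y) = 1/(12 + y²)
1/W(-M) = 1/(1/(12 + (-1*(-12))²)) = 1/(1/(12 + 12²)) = 1/(1/(12 + 144)) = 1/(1/156) = 156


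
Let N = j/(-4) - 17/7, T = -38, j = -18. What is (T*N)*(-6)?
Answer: 3306/7 ≈ 472.29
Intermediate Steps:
N = 29/14 (N = -18/(-4) - 17/7 = -18*(-1/4) - 17*1/7 = 9/2 - 17/7 = 29/14 ≈ 2.0714)
(T*N)*(-6) = -38*29/14*(-6) = -551/7*(-6) = 3306/7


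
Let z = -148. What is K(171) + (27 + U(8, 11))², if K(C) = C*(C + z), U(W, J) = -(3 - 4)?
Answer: 4717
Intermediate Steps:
U(W, J) = 1 (U(W, J) = -1*(-1) = 1)
K(C) = C*(-148 + C) (K(C) = C*(C - 148) = C*(-148 + C))
K(171) + (27 + U(8, 11))² = 171*(-148 + 171) + (27 + 1)² = 171*23 + 28² = 3933 + 784 = 4717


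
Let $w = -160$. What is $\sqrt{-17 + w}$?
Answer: $i \sqrt{177} \approx 13.304 i$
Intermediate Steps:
$\sqrt{-17 + w} = \sqrt{-17 - 160} = \sqrt{-177} = i \sqrt{177}$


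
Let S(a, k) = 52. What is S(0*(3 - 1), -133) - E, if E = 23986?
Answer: -23934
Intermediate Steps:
S(0*(3 - 1), -133) - E = 52 - 1*23986 = 52 - 23986 = -23934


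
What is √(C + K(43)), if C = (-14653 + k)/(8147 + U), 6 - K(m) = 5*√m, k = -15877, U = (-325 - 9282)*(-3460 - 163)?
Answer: √(1817788342072486 - 1515045051898580*√43)/17407154 ≈ 5.1757*I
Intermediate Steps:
U = 34806161 (U = -9607*(-3623) = 34806161)
K(m) = 6 - 5*√m
C = -15265/17407154 (C = (-14653 - 15877)/(8147 + 34806161) = -30530/34814308 = -30530*1/34814308 = -15265/17407154 ≈ -0.00087694)
√(C + K(43)) = √(-15265/17407154 + (6 - 5*√43)) = √(104427659/17407154 - 5*√43)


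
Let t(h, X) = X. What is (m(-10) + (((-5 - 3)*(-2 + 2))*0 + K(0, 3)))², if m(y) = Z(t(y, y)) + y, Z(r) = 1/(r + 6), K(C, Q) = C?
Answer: 1681/16 ≈ 105.06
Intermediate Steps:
Z(r) = 1/(6 + r)
m(y) = y + 1/(6 + y) (m(y) = 1/(6 + y) + y = y + 1/(6 + y))
(m(-10) + (((-5 - 3)*(-2 + 2))*0 + K(0, 3)))² = ((1 - 10*(6 - 10))/(6 - 10) + (((-5 - 3)*(-2 + 2))*0 + 0))² = ((1 - 10*(-4))/(-4) + (-8*0*0 + 0))² = (-(1 + 40)/4 + (0*0 + 0))² = (-¼*41 + (0 + 0))² = (-41/4 + 0)² = (-41/4)² = 1681/16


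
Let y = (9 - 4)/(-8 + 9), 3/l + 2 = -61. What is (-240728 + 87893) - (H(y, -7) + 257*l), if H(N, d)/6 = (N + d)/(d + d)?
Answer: -3209296/21 ≈ -1.5282e+5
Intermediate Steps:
l = -1/21 (l = 3/(-2 - 61) = 3/(-63) = 3*(-1/63) = -1/21 ≈ -0.047619)
y = 5 (y = 5/1 = 5*1 = 5)
H(N, d) = 3*(N + d)/d (H(N, d) = 6*((N + d)/(d + d)) = 6*((N + d)/((2*d))) = 6*((N + d)*(1/(2*d))) = 6*((N + d)/(2*d)) = 3*(N + d)/d)
(-240728 + 87893) - (H(y, -7) + 257*l) = (-240728 + 87893) - ((3 + 3*5/(-7)) + 257*(-1/21)) = -152835 - ((3 + 3*5*(-1/7)) - 257/21) = -152835 - ((3 - 15/7) - 257/21) = -152835 - (6/7 - 257/21) = -152835 - 1*(-239/21) = -152835 + 239/21 = -3209296/21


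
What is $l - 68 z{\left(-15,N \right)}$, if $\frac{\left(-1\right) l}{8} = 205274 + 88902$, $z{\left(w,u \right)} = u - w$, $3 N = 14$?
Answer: $- \frac{7064236}{3} \approx -2.3547 \cdot 10^{6}$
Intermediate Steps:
$N = \frac{14}{3}$ ($N = \frac{1}{3} \cdot 14 = \frac{14}{3} \approx 4.6667$)
$l = -2353408$ ($l = - 8 \left(205274 + 88902\right) = \left(-8\right) 294176 = -2353408$)
$l - 68 z{\left(-15,N \right)} = -2353408 - 68 \left(\frac{14}{3} - -15\right) = -2353408 - 68 \left(\frac{14}{3} + 15\right) = -2353408 - \frac{4012}{3} = - \frac{7064236}{3}$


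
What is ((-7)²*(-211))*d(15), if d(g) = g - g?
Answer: 0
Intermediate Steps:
d(g) = 0
((-7)²*(-211))*d(15) = ((-7)²*(-211))*0 = (49*(-211))*0 = -10339*0 = 0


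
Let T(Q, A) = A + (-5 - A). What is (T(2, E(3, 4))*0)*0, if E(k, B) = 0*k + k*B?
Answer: 0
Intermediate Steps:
E(k, B) = B*k (E(k, B) = 0 + B*k = B*k)
T(Q, A) = -5
(T(2, E(3, 4))*0)*0 = -5*0*0 = 0*0 = 0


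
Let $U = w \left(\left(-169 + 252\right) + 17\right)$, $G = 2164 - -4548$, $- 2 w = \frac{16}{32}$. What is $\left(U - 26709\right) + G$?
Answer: $-20022$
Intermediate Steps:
$w = - \frac{1}{4}$ ($w = - \frac{16 \cdot \frac{1}{32}}{2} = \left(- \frac{1}{2}\right) \frac{1}{2} = - \frac{1}{4} \approx -0.25$)
$G = 6712$ ($G = 2164 + 4548 = 6712$)
$U = -25$ ($U = - \frac{\left(-169 + 252\right) + 17}{4} = - \frac{83 + 17}{4} = \left(- \frac{1}{4}\right) 100 = -25$)
$\left(U - 26709\right) + G = \left(-25 - 26709\right) + 6712 = -26734 + 6712 = -20022$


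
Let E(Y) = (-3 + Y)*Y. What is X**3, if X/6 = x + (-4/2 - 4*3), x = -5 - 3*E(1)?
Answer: -474552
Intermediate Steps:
E(Y) = Y*(-3 + Y)
x = 1 (x = -5 - 3*(-3 + 1) = -5 - 3*(-2) = -5 + 6 = 1)
X = -78 (X = 6*(1 + (-4/2 - 4*3)) = 6*(1 + (-4*1/2 - 12)) = 6*(1 + (-2 - 12)) = 6*(1 - 14) = 6*(-13) = -78)
X**3 = (-78)**3 = -474552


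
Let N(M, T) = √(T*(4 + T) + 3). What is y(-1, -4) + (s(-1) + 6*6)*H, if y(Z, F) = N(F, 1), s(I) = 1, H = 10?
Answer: 370 + 2*√2 ≈ 372.83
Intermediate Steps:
N(M, T) = √(3 + T*(4 + T))
y(Z, F) = 2*√2 (y(Z, F) = √(3 + 1² + 4*1) = √(3 + 1 + 4) = √8 = 2*√2)
y(-1, -4) + (s(-1) + 6*6)*H = 2*√2 + (1 + 6*6)*10 = 2*√2 + (1 + 36)*10 = 2*√2 + 37*10 = 2*√2 + 370 = 370 + 2*√2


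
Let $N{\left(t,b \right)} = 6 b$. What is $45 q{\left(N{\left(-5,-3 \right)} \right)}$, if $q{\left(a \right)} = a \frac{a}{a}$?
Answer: $-810$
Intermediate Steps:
$q{\left(a \right)} = a$ ($q{\left(a \right)} = a 1 = a$)
$45 q{\left(N{\left(-5,-3 \right)} \right)} = 45 \cdot 6 \left(-3\right) = 45 \left(-18\right) = -810$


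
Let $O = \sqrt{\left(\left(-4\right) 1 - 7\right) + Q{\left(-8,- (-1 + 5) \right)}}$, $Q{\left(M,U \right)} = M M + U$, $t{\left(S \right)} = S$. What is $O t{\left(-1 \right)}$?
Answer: $-7$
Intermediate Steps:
$Q{\left(M,U \right)} = U + M^{2}$ ($Q{\left(M,U \right)} = M^{2} + U = U + M^{2}$)
$O = 7$ ($O = \sqrt{\left(\left(-4\right) 1 - 7\right) + \left(- (-1 + 5) + \left(-8\right)^{2}\right)} = \sqrt{\left(-4 - 7\right) + \left(\left(-1\right) 4 + 64\right)} = \sqrt{-11 + \left(-4 + 64\right)} = \sqrt{-11 + 60} = \sqrt{49} = 7$)
$O t{\left(-1 \right)} = 7 \left(-1\right) = -7$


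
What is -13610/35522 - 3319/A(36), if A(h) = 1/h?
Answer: -2122162129/17761 ≈ -1.1948e+5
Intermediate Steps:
-13610/35522 - 3319/A(36) = -13610/35522 - 3319/(1/36) = -13610*1/35522 - 3319/1/36 = -6805/17761 - 3319*36 = -6805/17761 - 119484 = -2122162129/17761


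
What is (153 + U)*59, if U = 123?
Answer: 16284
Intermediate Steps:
(153 + U)*59 = (153 + 123)*59 = 276*59 = 16284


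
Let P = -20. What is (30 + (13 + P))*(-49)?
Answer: -1127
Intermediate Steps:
(30 + (13 + P))*(-49) = (30 + (13 - 20))*(-49) = (30 - 7)*(-49) = 23*(-49) = -1127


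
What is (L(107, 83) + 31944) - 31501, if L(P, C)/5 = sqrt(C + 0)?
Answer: 443 + 5*sqrt(83) ≈ 488.55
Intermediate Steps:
L(P, C) = 5*sqrt(C) (L(P, C) = 5*sqrt(C + 0) = 5*sqrt(C))
(L(107, 83) + 31944) - 31501 = (5*sqrt(83) + 31944) - 31501 = (31944 + 5*sqrt(83)) - 31501 = 443 + 5*sqrt(83)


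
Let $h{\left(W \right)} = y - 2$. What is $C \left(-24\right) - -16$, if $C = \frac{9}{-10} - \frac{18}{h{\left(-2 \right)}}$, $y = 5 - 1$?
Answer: $\frac{1268}{5} \approx 253.6$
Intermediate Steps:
$y = 4$
$h{\left(W \right)} = 2$ ($h{\left(W \right)} = 4 - 2 = 2$)
$C = - \frac{99}{10}$ ($C = \frac{9}{-10} - \frac{18}{2} = 9 \left(- \frac{1}{10}\right) - 9 = - \frac{9}{10} - 9 = - \frac{99}{10} \approx -9.9$)
$C \left(-24\right) - -16 = \left(- \frac{99}{10}\right) \left(-24\right) - -16 = \frac{1188}{5} + \left(-4 + 20\right) = \frac{1188}{5} + 16 = \frac{1268}{5}$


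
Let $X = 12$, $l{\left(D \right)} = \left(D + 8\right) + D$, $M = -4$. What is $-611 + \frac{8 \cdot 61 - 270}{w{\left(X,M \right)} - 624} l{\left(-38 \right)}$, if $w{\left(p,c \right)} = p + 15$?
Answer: $- \frac{349943}{597} \approx -586.17$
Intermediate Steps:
$l{\left(D \right)} = 8 + 2 D$ ($l{\left(D \right)} = \left(8 + D\right) + D = 8 + 2 D$)
$w{\left(p,c \right)} = 15 + p$
$-611 + \frac{8 \cdot 61 - 270}{w{\left(X,M \right)} - 624} l{\left(-38 \right)} = -611 + \frac{8 \cdot 61 - 270}{\left(15 + 12\right) - 624} \left(8 + 2 \left(-38\right)\right) = -611 + \frac{488 - 270}{27 - 624} \left(8 - 76\right) = -611 + \frac{218}{-597} \left(-68\right) = -611 + 218 \left(- \frac{1}{597}\right) \left(-68\right) = -611 - - \frac{14824}{597} = -611 + \frac{14824}{597} = - \frac{349943}{597}$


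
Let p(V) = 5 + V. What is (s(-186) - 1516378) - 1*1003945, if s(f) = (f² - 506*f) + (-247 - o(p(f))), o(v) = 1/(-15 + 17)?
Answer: -4783717/2 ≈ -2.3919e+6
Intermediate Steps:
o(v) = ½ (o(v) = 1/2 = ½)
s(f) = -495/2 + f² - 506*f (s(f) = (f² - 506*f) + (-247 - 1*½) = (f² - 506*f) + (-247 - ½) = (f² - 506*f) - 495/2 = -495/2 + f² - 506*f)
(s(-186) - 1516378) - 1*1003945 = ((-495/2 + (-186)² - 506*(-186)) - 1516378) - 1*1003945 = ((-495/2 + 34596 + 94116) - 1516378) - 1003945 = (256929/2 - 1516378) - 1003945 = -2775827/2 - 1003945 = -4783717/2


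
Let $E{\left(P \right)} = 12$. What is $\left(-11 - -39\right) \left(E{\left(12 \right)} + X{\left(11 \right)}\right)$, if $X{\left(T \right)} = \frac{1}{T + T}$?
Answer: $\frac{3710}{11} \approx 337.27$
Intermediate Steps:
$X{\left(T \right)} = \frac{1}{2 T}$
$\left(-11 - -39\right) \left(E{\left(12 \right)} + X{\left(11 \right)}\right) = \left(-11 - -39\right) \left(12 + \frac{1}{2 \cdot 11}\right) = \left(-11 + 39\right) \left(12 + \frac{1}{2} \cdot \frac{1}{11}\right) = 28 \left(12 + \frac{1}{22}\right) = 28 \cdot \frac{265}{22} = \frac{3710}{11}$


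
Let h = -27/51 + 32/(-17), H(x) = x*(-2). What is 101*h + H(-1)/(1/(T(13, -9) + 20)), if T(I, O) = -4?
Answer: -3597/17 ≈ -211.59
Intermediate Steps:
H(x) = -2*x
h = -41/17 (h = -27*1/51 + 32*(-1/17) = -9/17 - 32/17 = -41/17 ≈ -2.4118)
101*h + H(-1)/(1/(T(13, -9) + 20)) = 101*(-41/17) + (-2*(-1))/(1/(-4 + 20)) = -4141/17 + 2/(1/16) = -4141/17 + 2*16 = -4141/17 + 32 = -3597/17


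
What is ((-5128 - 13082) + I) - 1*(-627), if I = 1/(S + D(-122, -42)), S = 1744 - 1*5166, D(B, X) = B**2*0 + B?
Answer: -62314153/3544 ≈ -17583.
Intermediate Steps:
D(B, X) = B (D(B, X) = 0 + B = B)
S = -3422 (S = 1744 - 5166 = -3422)
I = -1/3544 (I = 1/(-3422 - 122) = 1/(-3544) = -1/3544 ≈ -0.00028217)
((-5128 - 13082) + I) - 1*(-627) = ((-5128 - 13082) - 1/3544) - 1*(-627) = (-18210 - 1/3544) + 627 = -64536241/3544 + 627 = -62314153/3544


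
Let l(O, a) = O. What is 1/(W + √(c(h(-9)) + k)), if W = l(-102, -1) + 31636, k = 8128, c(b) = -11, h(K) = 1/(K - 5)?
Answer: 31534/994385039 - √8117/994385039 ≈ 3.1621e-5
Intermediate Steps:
h(K) = 1/(-5 + K)
W = 31534 (W = -102 + 31636 = 31534)
1/(W + √(c(h(-9)) + k)) = 1/(31534 + √(-11 + 8128)) = 1/(31534 + √8117)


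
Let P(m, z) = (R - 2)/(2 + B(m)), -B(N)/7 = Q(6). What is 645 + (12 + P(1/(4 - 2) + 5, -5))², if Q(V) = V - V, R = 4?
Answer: 814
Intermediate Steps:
Q(V) = 0
B(N) = 0 (B(N) = -7*0 = 0)
P(m, z) = 1 (P(m, z) = (4 - 2)/(2 + 0) = 2/2 = 2*(½) = 1)
645 + (12 + P(1/(4 - 2) + 5, -5))² = 645 + (12 + 1)² = 645 + 13² = 645 + 169 = 814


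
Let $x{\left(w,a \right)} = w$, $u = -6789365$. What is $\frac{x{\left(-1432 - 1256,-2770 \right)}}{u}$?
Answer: $\frac{2688}{6789365} \approx 0.00039591$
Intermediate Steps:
$\frac{x{\left(-1432 - 1256,-2770 \right)}}{u} = \frac{-1432 - 1256}{-6789365} = \left(-2688\right) \left(- \frac{1}{6789365}\right) = \frac{2688}{6789365}$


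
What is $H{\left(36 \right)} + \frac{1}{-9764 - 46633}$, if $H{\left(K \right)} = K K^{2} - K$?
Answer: $\frac{2629228139}{56397} \approx 46620.0$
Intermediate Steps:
$H{\left(K \right)} = K^{3} - K$
$H{\left(36 \right)} + \frac{1}{-9764 - 46633} = \left(36^{3} - 36\right) + \frac{1}{-9764 - 46633} = \left(46656 - 36\right) + \frac{1}{-56397} = 46620 - \frac{1}{56397} = \frac{2629228139}{56397}$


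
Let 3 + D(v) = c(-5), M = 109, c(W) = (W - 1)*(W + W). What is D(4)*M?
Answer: 6213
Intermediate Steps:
c(W) = 2*W*(-1 + W) (c(W) = (-1 + W)*(2*W) = 2*W*(-1 + W))
D(v) = 57 (D(v) = -3 + 2*(-5)*(-1 - 5) = -3 + 2*(-5)*(-6) = -3 + 60 = 57)
D(4)*M = 57*109 = 6213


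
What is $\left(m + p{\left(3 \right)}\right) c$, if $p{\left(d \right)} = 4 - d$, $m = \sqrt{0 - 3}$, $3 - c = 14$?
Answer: $-11 - 11 i \sqrt{3} \approx -11.0 - 19.053 i$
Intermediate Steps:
$c = -11$ ($c = 3 - 14 = -11$)
$m = i \sqrt{3}$ ($m = \sqrt{-3} = i \sqrt{3} \approx 1.732 i$)
$\left(m + p{\left(3 \right)}\right) c = \left(i \sqrt{3} + \left(4 - 3\right)\right) \left(-11\right) = \left(i \sqrt{3} + 1\right) \left(-11\right) = \left(1 + i \sqrt{3}\right) \left(-11\right) = -11 - 11 i \sqrt{3}$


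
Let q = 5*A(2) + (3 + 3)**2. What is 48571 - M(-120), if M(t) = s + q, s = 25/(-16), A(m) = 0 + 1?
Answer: 776505/16 ≈ 48532.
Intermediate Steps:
A(m) = 1
s = -25/16 (s = 25*(-1/16) = -25/16 ≈ -1.5625)
q = 41 (q = 5*1 + (3 + 3)**2 = 5 + 6**2 = 5 + 36 = 41)
M(t) = 631/16 (M(t) = -25/16 + 41 = 631/16)
48571 - M(-120) = 48571 - 1*631/16 = 48571 - 631/16 = 776505/16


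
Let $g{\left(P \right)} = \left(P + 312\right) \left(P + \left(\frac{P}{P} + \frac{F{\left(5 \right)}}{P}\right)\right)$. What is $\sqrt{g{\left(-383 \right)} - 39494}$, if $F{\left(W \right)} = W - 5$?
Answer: $2 i \sqrt{3093} \approx 111.23 i$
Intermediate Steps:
$F{\left(W \right)} = -5 + W$
$g{\left(P \right)} = \left(1 + P\right) \left(312 + P\right)$ ($g{\left(P \right)} = \left(P + 312\right) \left(P + \left(\frac{P}{P} + \frac{-5 + 5}{P}\right)\right) = \left(312 + P\right) \left(P + \left(1 + \frac{0}{P}\right)\right) = \left(312 + P\right) \left(P + \left(1 + 0\right)\right) = \left(312 + P\right) \left(P + 1\right) = \left(312 + P\right) \left(1 + P\right) = \left(1 + P\right) \left(312 + P\right)$)
$\sqrt{g{\left(-383 \right)} - 39494} = \sqrt{\left(312 + \left(-383\right)^{2} + 313 \left(-383\right)\right) - 39494} = \sqrt{\left(312 + 146689 - 119879\right) - 39494} = \sqrt{27122 - 39494} = \sqrt{-12372} = 2 i \sqrt{3093}$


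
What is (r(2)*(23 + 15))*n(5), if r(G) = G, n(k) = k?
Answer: 380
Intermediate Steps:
(r(2)*(23 + 15))*n(5) = (2*(23 + 15))*5 = (2*38)*5 = 76*5 = 380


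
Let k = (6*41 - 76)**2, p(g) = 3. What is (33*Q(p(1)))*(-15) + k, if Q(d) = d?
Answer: 27415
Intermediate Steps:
k = 28900 (k = (246 - 76)**2 = 170**2 = 28900)
(33*Q(p(1)))*(-15) + k = (33*3)*(-15) + 28900 = 99*(-15) + 28900 = -1485 + 28900 = 27415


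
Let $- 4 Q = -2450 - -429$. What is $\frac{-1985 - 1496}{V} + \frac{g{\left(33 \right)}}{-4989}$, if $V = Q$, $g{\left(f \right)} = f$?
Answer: $- \frac{23177843}{3360923} \approx -6.8963$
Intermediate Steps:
$Q = \frac{2021}{4}$ ($Q = - \frac{-2450 - -429}{4} = - \frac{-2450 + 429}{4} = \left(- \frac{1}{4}\right) \left(-2021\right) = \frac{2021}{4} \approx 505.25$)
$V = \frac{2021}{4} \approx 505.25$
$\frac{-1985 - 1496}{V} + \frac{g{\left(33 \right)}}{-4989} = \frac{-1985 - 1496}{\frac{2021}{4}} + \frac{33}{-4989} = \left(-1985 - 1496\right) \frac{4}{2021} + 33 \left(- \frac{1}{4989}\right) = \left(-3481\right) \frac{4}{2021} - \frac{11}{1663} = - \frac{13924}{2021} - \frac{11}{1663} = - \frac{23177843}{3360923}$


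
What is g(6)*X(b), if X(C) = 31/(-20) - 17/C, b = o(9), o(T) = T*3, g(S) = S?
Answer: -1177/90 ≈ -13.078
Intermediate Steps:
o(T) = 3*T
b = 27 (b = 3*9 = 27)
X(C) = -31/20 - 17/C (X(C) = 31*(-1/20) - 17/C = -31/20 - 17/C)
g(6)*X(b) = 6*(-31/20 - 17/27) = 6*(-1177/540) = -1177/90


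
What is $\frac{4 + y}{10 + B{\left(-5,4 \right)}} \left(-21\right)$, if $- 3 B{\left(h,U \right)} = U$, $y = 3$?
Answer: $- \frac{441}{26} \approx -16.962$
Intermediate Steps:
$B{\left(h,U \right)} = - \frac{U}{3}$
$\frac{4 + y}{10 + B{\left(-5,4 \right)}} \left(-21\right) = \frac{4 + 3}{10 - \frac{4}{3}} \left(-21\right) = \frac{7}{10 - \frac{4}{3}} \left(-21\right) = \frac{7}{\frac{26}{3}} \left(-21\right) = 7 \cdot \frac{3}{26} \left(-21\right) = \frac{21}{26} \left(-21\right) = - \frac{441}{26}$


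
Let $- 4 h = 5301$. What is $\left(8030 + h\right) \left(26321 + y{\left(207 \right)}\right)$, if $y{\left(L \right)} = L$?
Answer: $177863608$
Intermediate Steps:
$h = - \frac{5301}{4}$ ($h = \left(- \frac{1}{4}\right) 5301 = - \frac{5301}{4} \approx -1325.3$)
$\left(8030 + h\right) \left(26321 + y{\left(207 \right)}\right) = \left(8030 - \frac{5301}{4}\right) \left(26321 + 207\right) = \frac{26819}{4} \cdot 26528 = 177863608$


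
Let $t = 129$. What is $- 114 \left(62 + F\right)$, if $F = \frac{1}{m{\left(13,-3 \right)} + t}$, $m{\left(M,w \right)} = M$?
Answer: $- \frac{501885}{71} \approx -7068.8$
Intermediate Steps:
$F = \frac{1}{142}$ ($F = \frac{1}{13 + 129} = \frac{1}{142} \approx 0.0070423$)
$- 114 \left(62 + F\right) = - 114 \left(62 + \frac{1}{142}\right) = \left(-114\right) \frac{8805}{142} = - \frac{501885}{71}$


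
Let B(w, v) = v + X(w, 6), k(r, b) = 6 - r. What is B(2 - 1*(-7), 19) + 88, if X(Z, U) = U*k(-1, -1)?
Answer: 149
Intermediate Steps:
X(Z, U) = 7*U (X(Z, U) = U*(6 - 1*(-1)) = U*(6 + 1) = U*7 = 7*U)
B(w, v) = 42 + v (B(w, v) = v + 7*6 = v + 42 = 42 + v)
B(2 - 1*(-7), 19) + 88 = (42 + 19) + 88 = 61 + 88 = 149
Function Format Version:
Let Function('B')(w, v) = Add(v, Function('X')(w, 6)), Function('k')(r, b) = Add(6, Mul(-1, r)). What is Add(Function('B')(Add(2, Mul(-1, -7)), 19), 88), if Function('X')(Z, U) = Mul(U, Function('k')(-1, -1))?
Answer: 149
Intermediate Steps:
Function('X')(Z, U) = Mul(7, U) (Function('X')(Z, U) = Mul(U, Add(6, Mul(-1, -1))) = Mul(U, Add(6, 1)) = Mul(U, 7) = Mul(7, U))
Function('B')(w, v) = Add(42, v) (Function('B')(w, v) = Add(v, Mul(7, 6)) = Add(v, 42) = Add(42, v))
Add(Function('B')(Add(2, Mul(-1, -7)), 19), 88) = Add(Add(42, 19), 88) = Add(61, 88) = 149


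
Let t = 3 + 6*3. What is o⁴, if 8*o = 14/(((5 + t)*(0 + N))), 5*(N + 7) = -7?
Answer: 625/151613669376 ≈ 4.1223e-9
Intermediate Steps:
N = -42/5 (N = -7 + (⅕)*(-7) = -7 - 7/5 = -42/5 ≈ -8.4000)
t = 21 (t = 3 + 18 = 21)
o = -5/624 (o = (14/(((5 + 21)*(0 - 42/5))))/8 = (14/((26*(-42/5))))/8 = (14/(-1092/5))/8 = (14*(-5/1092))/8 = (⅛)*(-5/78) = -5/624 ≈ -0.0080128)
o⁴ = (-5/624)⁴ = 625/151613669376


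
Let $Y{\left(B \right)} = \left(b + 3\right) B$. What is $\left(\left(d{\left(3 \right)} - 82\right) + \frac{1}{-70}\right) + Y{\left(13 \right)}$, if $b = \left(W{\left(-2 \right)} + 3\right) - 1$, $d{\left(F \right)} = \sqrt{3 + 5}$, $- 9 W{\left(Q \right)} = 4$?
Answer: $- \frac{14359}{630} + 2 \sqrt{2} \approx -19.964$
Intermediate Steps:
$W{\left(Q \right)} = - \frac{4}{9}$ ($W{\left(Q \right)} = \left(- \frac{1}{9}\right) 4 = - \frac{4}{9}$)
$d{\left(F \right)} = 2 \sqrt{2}$ ($d{\left(F \right)} = \sqrt{8} = 2 \sqrt{2}$)
$b = \frac{14}{9}$ ($b = \left(- \frac{4}{9} + 3\right) - 1 = \frac{23}{9} - 1 = \frac{14}{9} \approx 1.5556$)
$Y{\left(B \right)} = \frac{41 B}{9}$ ($Y{\left(B \right)} = \left(\frac{14}{9} + 3\right) B = \frac{41 B}{9}$)
$\left(\left(d{\left(3 \right)} - 82\right) + \frac{1}{-70}\right) + Y{\left(13 \right)} = \left(\left(2 \sqrt{2} - 82\right) + \frac{1}{-70}\right) + \frac{41}{9} \cdot 13 = \left(\left(-82 + 2 \sqrt{2}\right) - \frac{1}{70}\right) + \frac{533}{9} = \left(- \frac{5741}{70} + 2 \sqrt{2}\right) + \frac{533}{9} = - \frac{14359}{630} + 2 \sqrt{2}$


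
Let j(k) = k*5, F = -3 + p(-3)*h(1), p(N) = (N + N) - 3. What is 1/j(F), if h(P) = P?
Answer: -1/60 ≈ -0.016667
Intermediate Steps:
p(N) = -3 + 2*N (p(N) = 2*N - 3 = -3 + 2*N)
F = -12 (F = -3 + (-3 + 2*(-3))*1 = -3 + (-3 - 6)*1 = -3 - 9*1 = -3 - 9 = -12)
j(k) = 5*k
1/j(F) = 1/(5*(-12)) = 1/(-60) = -1/60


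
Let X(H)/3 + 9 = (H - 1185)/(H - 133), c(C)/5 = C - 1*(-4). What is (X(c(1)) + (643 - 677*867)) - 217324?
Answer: -7232713/9 ≈ -8.0364e+5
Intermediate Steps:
c(C) = 20 + 5*C (c(C) = 5*(C - 1*(-4)) = 5*(C + 4) = 5*(4 + C) = 20 + 5*C)
X(H) = -27 + 3*(-1185 + H)/(-133 + H) (X(H) = -27 + 3*((H - 1185)/(H - 133)) = -27 + 3*((-1185 + H)/(-133 + H)) = -27 + 3*(-1185 + H)/(-133 + H))
(X(c(1)) + (643 - 677*867)) - 217324 = (12*(3 - 2*(20 + 5*1))/(-133 + (20 + 5*1)) + (643 - 677*867)) - 217324 = (12*(3 - 2*(20 + 5))/(-133 + (20 + 5)) + (643 - 586959)) - 217324 = (12*(3 - 2*25)/(-133 + 25) - 586316) - 217324 = (12*(3 - 50)/(-108) - 586316) - 217324 = (12*(-1/108)*(-47) - 586316) - 217324 = (47/9 - 586316) - 217324 = -5276797/9 - 217324 = -7232713/9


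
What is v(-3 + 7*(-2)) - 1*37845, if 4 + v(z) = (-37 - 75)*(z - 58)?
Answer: -29449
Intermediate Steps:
v(z) = 6492 - 112*z (v(z) = -4 + (-37 - 75)*(z - 58) = -4 - 112*(-58 + z) = -4 + (6496 - 112*z) = 6492 - 112*z)
v(-3 + 7*(-2)) - 1*37845 = (6492 - 112*(-3 + 7*(-2))) - 1*37845 = (6492 - 112*(-3 - 14)) - 37845 = (6492 - 112*(-17)) - 37845 = (6492 + 1904) - 37845 = 8396 - 37845 = -29449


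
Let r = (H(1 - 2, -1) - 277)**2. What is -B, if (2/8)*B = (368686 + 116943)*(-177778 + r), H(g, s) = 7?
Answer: 203727193048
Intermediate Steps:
r = 72900 (r = (7 - 277)**2 = (-270)**2 = 72900)
B = -203727193048 (B = 4*((368686 + 116943)*(-177778 + 72900)) = 4*(485629*(-104878)) = 4*(-50931798262) = -203727193048)
-B = -1*(-203727193048) = 203727193048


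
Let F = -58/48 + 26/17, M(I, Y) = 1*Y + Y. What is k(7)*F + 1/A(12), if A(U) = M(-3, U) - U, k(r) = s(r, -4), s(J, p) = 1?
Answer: 55/136 ≈ 0.40441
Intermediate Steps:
M(I, Y) = 2*Y (M(I, Y) = Y + Y = 2*Y)
k(r) = 1
F = 131/408 (F = -58*1/48 + 26*(1/17) = -29/24 + 26/17 = 131/408 ≈ 0.32108)
A(U) = U (A(U) = 2*U - U = U)
k(7)*F + 1/A(12) = 1*(131/408) + 1/12 = 131/408 + 1/12 = 55/136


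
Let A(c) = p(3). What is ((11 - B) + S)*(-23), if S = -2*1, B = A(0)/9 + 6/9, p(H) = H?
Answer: -184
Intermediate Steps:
A(c) = 3
B = 1 (B = 3/9 + 6/9 = 3*(⅑) + 6*(⅑) = ⅓ + ⅔ = 1)
S = -2
((11 - B) + S)*(-23) = ((11 - 1*1) - 2)*(-23) = ((11 - 1) - 2)*(-23) = (10 - 2)*(-23) = 8*(-23) = -184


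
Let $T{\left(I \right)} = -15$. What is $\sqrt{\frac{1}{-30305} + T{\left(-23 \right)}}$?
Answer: $\frac{4 i \sqrt{860995355}}{30305} \approx 3.873 i$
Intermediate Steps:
$\sqrt{\frac{1}{-30305} + T{\left(-23 \right)}} = \sqrt{\frac{1}{-30305} - 15} = \sqrt{- \frac{1}{30305} - 15} = \sqrt{- \frac{454576}{30305}} = \frac{4 i \sqrt{860995355}}{30305}$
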